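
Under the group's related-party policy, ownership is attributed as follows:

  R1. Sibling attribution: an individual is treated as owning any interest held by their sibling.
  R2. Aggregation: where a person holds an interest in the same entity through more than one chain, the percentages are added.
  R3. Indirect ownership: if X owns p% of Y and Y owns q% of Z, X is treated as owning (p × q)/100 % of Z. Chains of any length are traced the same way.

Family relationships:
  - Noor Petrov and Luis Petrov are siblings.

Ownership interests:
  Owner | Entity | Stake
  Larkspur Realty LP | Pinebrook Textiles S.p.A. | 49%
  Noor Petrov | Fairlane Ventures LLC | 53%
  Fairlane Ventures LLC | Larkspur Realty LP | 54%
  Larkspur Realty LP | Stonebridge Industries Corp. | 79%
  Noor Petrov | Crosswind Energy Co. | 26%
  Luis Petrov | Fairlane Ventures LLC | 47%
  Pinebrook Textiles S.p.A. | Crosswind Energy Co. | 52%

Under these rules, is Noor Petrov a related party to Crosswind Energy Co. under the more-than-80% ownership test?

No

By sibling attribution (R1), Noor Petrov is treated as also owning Luis Petrov's interest in Fairlane Ventures LLC, giving 53% + 47% = 100%.
Chain via Fairlane Ventures LLC → Larkspur Realty LP → Pinebrook Textiles S.p.A. (R3): 100% × 54% × 49% × 52% = 13.7592% of Crosswind Energy Co.
Direct interest in Crosswind Energy Co: 26%.
Aggregating (R2): 13.7592% + 26% = 39.7592%.
39.7592% does not exceed the 80% threshold, so Noor is not a related party to Crosswind Energy Co.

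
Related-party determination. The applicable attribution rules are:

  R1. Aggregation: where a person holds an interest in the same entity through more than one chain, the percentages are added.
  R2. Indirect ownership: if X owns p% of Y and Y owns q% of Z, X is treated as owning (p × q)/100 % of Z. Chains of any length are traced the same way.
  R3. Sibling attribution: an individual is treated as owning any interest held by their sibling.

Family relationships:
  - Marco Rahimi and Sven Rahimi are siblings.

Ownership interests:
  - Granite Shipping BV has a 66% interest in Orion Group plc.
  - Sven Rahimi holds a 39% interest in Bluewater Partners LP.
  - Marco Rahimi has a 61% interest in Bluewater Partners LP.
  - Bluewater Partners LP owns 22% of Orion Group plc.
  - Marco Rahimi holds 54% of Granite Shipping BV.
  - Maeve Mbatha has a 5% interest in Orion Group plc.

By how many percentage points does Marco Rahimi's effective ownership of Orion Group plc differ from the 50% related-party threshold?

7.64

By sibling attribution (R3), Marco Rahimi is treated as also owning Sven Rahimi's interest in Bluewater Partners LP, giving 61% + 39% = 100%.
Chain via Granite Shipping BV (R2): 54% × 66% = 35.64% of Orion Group plc.
Chain via Bluewater Partners LP (R2): 100% × 22% = 22% of Orion Group plc.
Aggregating (R1): 35.64% + 22% = 57.64%.
57.64% exceeds the 50% threshold by 7.64 percentage points.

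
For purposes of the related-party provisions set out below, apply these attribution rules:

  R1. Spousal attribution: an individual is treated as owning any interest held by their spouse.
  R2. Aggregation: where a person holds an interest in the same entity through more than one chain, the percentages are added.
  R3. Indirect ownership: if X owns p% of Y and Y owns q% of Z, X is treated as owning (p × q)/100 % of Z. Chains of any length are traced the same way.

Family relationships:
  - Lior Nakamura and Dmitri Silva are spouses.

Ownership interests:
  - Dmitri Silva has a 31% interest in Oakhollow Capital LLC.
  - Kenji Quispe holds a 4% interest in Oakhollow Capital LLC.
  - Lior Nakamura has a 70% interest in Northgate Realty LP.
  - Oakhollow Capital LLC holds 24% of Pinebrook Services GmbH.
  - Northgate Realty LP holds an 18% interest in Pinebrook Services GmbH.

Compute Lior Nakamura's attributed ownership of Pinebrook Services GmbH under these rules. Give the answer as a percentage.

20.04%

By spousal attribution (R1), Lior Nakamura is treated as owning Dmitri Silva's 31% interest in Oakhollow Capital LLC.
Chain via Northgate Realty LP (R3): 70% × 18% = 12.6% of Pinebrook Services GmbH.
Chain via Oakhollow Capital LLC (R3): 31% × 24% = 7.44% of Pinebrook Services GmbH.
Aggregating (R2): 12.6% + 7.44% = 20.04%.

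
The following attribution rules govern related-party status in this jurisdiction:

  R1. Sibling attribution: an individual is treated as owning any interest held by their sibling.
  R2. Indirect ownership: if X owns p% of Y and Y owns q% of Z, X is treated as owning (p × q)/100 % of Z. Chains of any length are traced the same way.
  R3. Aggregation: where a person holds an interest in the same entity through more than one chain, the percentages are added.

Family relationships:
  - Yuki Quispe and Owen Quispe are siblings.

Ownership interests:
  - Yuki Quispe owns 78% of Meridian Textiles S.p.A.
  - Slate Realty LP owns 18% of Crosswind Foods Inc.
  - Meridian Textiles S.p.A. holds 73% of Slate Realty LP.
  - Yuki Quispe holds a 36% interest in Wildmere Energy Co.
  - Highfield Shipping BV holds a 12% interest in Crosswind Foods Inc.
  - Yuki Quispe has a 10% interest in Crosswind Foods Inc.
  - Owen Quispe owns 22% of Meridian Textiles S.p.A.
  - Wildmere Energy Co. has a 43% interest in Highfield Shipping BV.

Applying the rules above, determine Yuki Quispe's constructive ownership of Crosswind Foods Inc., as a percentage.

24.9976%

By sibling attribution (R1), Yuki Quispe is treated as also owning Owen Quispe's interest in Meridian Textiles S.p.A, giving 78% + 22% = 100%.
Chain via Wildmere Energy Co. → Highfield Shipping BV (R2): 36% × 43% × 12% = 1.8576% of Crosswind Foods Inc.
Chain via Meridian Textiles S.p.A. → Slate Realty LP (R2): 100% × 73% × 18% = 13.14% of Crosswind Foods Inc.
Direct interest in Crosswind Foods Inc: 10%.
Aggregating (R3): 1.8576% + 13.14% + 10% = 24.9976%.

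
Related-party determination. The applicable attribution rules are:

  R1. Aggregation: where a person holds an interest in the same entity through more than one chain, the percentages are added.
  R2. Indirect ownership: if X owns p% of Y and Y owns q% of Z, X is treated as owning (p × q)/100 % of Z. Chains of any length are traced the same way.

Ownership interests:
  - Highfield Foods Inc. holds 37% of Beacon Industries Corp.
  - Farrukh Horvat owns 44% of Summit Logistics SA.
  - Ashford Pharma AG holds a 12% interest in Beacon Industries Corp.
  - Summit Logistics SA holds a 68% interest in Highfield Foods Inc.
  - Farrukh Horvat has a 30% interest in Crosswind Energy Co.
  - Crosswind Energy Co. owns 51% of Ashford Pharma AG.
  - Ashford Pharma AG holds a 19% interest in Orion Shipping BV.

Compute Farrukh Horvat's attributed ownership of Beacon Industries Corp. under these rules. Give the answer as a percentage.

12.9064%

Chain via Crosswind Energy Co. → Ashford Pharma AG (R2): 30% × 51% × 12% = 1.836% of Beacon Industries Corp.
Chain via Summit Logistics SA → Highfield Foods Inc. (R2): 44% × 68% × 37% = 11.0704% of Beacon Industries Corp.
Aggregating (R1): 1.836% + 11.0704% = 12.9064%.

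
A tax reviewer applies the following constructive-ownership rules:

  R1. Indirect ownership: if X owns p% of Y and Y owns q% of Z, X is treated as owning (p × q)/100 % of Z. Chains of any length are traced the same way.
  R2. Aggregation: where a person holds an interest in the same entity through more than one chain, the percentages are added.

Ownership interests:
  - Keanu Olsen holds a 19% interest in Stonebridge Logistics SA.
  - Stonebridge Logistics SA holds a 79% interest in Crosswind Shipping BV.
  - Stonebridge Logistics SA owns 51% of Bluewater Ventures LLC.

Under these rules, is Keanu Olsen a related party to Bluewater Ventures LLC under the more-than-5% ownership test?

Yes

Chain via Stonebridge Logistics SA (R1): 19% × 51% = 9.69% of Bluewater Ventures LLC.
9.69% exceeds the 5% threshold, so Keanu is a related party to Bluewater Ventures LLC.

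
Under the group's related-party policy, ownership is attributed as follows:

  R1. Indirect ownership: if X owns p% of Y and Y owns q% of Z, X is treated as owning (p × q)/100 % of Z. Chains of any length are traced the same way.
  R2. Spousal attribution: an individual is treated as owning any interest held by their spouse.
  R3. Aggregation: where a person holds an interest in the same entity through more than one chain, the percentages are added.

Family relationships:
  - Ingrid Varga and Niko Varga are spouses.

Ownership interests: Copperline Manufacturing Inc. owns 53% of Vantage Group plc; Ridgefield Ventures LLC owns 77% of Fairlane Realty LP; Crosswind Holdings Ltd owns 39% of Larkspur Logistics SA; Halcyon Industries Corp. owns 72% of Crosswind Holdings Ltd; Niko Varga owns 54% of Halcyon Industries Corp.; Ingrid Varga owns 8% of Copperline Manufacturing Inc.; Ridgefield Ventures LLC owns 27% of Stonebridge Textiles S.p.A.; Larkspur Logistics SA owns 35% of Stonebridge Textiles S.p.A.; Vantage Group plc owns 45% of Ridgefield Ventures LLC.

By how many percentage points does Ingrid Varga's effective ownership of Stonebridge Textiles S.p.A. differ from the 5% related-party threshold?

0.82228

By spousal attribution (R2), Ingrid Varga is treated as owning Niko Varga's 54% interest in Halcyon Industries Corp.
Chain via Copperline Manufacturing Inc. → Vantage Group plc → Ridgefield Ventures LLC (R1): 8% × 53% × 45% × 27% = 0.51516% of Stonebridge Textiles S.p.A.
Chain via Halcyon Industries Corp. → Crosswind Holdings Ltd → Larkspur Logistics SA (R1): 54% × 72% × 39% × 35% = 5.30712% of Stonebridge Textiles S.p.A.
Aggregating (R3): 0.51516% + 5.30712% = 5.82228%.
5.82228% exceeds the 5% threshold by 0.82228 percentage points.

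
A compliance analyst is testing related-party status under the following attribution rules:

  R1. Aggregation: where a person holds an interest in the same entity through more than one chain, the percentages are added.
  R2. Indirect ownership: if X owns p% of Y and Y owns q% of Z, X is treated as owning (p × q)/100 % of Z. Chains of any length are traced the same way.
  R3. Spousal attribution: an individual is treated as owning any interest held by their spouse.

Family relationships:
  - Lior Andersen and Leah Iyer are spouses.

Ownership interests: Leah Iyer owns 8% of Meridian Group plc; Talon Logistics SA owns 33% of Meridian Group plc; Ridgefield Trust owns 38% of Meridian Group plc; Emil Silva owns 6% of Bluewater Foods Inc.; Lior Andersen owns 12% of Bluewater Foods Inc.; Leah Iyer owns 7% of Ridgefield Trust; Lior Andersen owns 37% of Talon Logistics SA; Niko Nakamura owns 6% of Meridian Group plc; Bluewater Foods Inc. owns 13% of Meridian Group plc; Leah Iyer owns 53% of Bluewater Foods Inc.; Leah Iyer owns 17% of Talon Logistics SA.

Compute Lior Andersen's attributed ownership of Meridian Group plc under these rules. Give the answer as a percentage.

By spousal attribution (R3), Lior Andersen is treated as also owning Leah Iyer's interest in Bluewater Foods Inc, giving 12% + 53% = 65%.
By spousal attribution (R3), Lior Andersen is treated as also owning Leah Iyer's interest in Talon Logistics SA, giving 37% + 17% = 54%.
By spousal attribution (R3), Lior Andersen is treated as owning Leah Iyer's 7% interest in Ridgefield Trust.
By spousal attribution (R3), Lior Andersen is treated as owning Leah Iyer's 8% interest in Meridian Group plc.
Chain via Bluewater Foods Inc. (R2): 65% × 13% = 8.45% of Meridian Group plc.
Chain via Talon Logistics SA (R2): 54% × 33% = 17.82% of Meridian Group plc.
Chain via Ridgefield Trust (R2): 7% × 38% = 2.66% of Meridian Group plc.
Direct interest in Meridian Group plc: 8%.
Aggregating (R1): 8.45% + 17.82% + 2.66% + 8% = 36.93%.

36.93%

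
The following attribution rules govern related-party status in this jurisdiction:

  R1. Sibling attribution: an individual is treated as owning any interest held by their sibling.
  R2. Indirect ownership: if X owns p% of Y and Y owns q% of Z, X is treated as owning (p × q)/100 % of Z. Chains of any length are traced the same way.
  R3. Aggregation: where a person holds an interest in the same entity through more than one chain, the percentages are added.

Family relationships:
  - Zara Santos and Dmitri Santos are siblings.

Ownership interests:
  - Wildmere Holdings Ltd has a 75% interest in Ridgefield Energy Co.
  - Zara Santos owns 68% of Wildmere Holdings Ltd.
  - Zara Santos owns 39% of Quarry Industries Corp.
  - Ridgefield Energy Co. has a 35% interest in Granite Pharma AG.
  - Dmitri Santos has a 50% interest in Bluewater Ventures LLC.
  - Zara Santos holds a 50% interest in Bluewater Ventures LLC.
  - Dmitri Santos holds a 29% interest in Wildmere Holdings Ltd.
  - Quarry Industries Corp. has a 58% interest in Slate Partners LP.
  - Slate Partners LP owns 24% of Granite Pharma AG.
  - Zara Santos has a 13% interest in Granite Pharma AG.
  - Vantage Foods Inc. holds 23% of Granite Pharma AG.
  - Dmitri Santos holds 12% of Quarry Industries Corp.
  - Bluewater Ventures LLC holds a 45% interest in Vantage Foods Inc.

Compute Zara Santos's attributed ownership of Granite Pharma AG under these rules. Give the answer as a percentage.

55.9117%

By sibling attribution (R1), Zara Santos is treated as also owning Dmitri Santos's interest in Wildmere Holdings Ltd, giving 68% + 29% = 97%.
By sibling attribution (R1), Zara Santos is treated as also owning Dmitri Santos's interest in Quarry Industries Corp, giving 39% + 12% = 51%.
By sibling attribution (R1), Zara Santos is treated as also owning Dmitri Santos's interest in Bluewater Ventures LLC, giving 50% + 50% = 100%.
Chain via Wildmere Holdings Ltd → Ridgefield Energy Co. (R2): 97% × 75% × 35% = 25.4625% of Granite Pharma AG.
Chain via Quarry Industries Corp. → Slate Partners LP (R2): 51% × 58% × 24% = 7.0992% of Granite Pharma AG.
Chain via Bluewater Ventures LLC → Vantage Foods Inc. (R2): 100% × 45% × 23% = 10.35% of Granite Pharma AG.
Direct interest in Granite Pharma AG: 13%.
Aggregating (R3): 25.4625% + 7.0992% + 10.35% + 13% = 55.9117%.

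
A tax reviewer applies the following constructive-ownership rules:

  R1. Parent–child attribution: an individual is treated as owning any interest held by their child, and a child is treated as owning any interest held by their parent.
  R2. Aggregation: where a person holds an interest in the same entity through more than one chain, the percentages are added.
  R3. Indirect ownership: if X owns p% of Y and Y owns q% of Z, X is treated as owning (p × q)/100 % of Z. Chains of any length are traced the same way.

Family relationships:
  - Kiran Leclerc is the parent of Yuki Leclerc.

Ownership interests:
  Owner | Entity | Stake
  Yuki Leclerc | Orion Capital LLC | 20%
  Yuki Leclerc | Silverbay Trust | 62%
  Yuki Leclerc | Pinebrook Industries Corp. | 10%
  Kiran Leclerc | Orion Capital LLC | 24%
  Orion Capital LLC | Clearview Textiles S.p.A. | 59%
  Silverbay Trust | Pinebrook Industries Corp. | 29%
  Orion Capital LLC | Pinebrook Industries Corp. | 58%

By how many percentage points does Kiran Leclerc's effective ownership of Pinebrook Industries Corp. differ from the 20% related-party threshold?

By parent–child attribution (R1), Kiran Leclerc is treated as also owning Yuki Leclerc's interest in Orion Capital LLC, giving 24% + 20% = 44%.
By parent–child attribution (R1), Kiran Leclerc is treated as owning Yuki Leclerc's 62% interest in Silverbay Trust.
By parent–child attribution (R1), Kiran Leclerc is treated as owning Yuki Leclerc's 10% interest in Pinebrook Industries Corp.
Chain via Orion Capital LLC (R3): 44% × 58% = 25.52% of Pinebrook Industries Corp.
Chain via Silverbay Trust (R3): 62% × 29% = 17.98% of Pinebrook Industries Corp.
Direct interest in Pinebrook Industries Corp: 10%.
Aggregating (R2): 25.52% + 17.98% + 10% = 53.5%.
53.5% exceeds the 20% threshold by 33.5 percentage points.

33.5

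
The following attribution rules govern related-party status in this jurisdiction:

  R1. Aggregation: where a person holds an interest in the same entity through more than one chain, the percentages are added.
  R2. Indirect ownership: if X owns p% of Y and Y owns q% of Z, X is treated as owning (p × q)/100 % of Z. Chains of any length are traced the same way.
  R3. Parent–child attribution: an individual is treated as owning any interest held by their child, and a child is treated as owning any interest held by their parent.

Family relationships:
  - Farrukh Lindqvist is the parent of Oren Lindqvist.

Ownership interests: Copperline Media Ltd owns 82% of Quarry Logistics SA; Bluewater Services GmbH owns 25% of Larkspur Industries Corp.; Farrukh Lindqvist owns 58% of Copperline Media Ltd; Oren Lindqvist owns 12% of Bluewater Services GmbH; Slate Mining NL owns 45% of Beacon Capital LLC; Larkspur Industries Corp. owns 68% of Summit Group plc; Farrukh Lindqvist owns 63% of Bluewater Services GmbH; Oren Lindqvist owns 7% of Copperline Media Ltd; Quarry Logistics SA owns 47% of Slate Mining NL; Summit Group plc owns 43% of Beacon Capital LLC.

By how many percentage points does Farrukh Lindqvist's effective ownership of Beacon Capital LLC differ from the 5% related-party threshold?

By parent–child attribution (R3), Farrukh Lindqvist is treated as also owning Oren Lindqvist's interest in Copperline Media Ltd, giving 58% + 7% = 65%.
By parent–child attribution (R3), Farrukh Lindqvist is treated as also owning Oren Lindqvist's interest in Bluewater Services GmbH, giving 63% + 12% = 75%.
Chain via Copperline Media Ltd → Quarry Logistics SA → Slate Mining NL (R2): 65% × 82% × 47% × 45% = 11.27295% of Beacon Capital LLC.
Chain via Bluewater Services GmbH → Larkspur Industries Corp. → Summit Group plc (R2): 75% × 25% × 68% × 43% = 5.4825% of Beacon Capital LLC.
Aggregating (R1): 11.27295% + 5.4825% = 16.75545%.
16.75545% exceeds the 5% threshold by 11.75545 percentage points.

11.75545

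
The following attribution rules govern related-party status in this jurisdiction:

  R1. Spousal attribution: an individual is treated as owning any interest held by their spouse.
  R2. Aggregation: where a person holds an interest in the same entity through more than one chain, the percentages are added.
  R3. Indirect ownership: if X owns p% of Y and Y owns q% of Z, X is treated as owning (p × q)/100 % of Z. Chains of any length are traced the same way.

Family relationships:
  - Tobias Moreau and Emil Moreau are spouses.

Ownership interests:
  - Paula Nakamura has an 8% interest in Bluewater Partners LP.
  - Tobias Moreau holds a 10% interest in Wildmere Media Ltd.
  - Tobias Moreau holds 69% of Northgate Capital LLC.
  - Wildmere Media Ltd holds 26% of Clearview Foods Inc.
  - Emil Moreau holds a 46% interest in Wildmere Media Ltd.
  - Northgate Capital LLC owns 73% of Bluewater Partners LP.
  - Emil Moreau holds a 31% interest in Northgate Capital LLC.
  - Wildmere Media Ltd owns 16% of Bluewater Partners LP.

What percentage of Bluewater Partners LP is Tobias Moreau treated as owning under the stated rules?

81.96%

By spousal attribution (R1), Tobias Moreau is treated as also owning Emil Moreau's interest in Northgate Capital LLC, giving 69% + 31% = 100%.
By spousal attribution (R1), Tobias Moreau is treated as also owning Emil Moreau's interest in Wildmere Media Ltd, giving 10% + 46% = 56%.
Chain via Northgate Capital LLC (R3): 100% × 73% = 73% of Bluewater Partners LP.
Chain via Wildmere Media Ltd (R3): 56% × 16% = 8.96% of Bluewater Partners LP.
Aggregating (R2): 73% + 8.96% = 81.96%.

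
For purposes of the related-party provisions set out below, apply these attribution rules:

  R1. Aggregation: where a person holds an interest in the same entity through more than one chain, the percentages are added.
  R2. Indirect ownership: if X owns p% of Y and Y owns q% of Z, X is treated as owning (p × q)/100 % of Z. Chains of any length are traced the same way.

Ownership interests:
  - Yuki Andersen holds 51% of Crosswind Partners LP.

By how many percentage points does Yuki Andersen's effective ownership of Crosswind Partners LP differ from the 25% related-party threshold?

26

Direct interest in Crosswind Partners LP: 51%.
51% exceeds the 25% threshold by 26 percentage points.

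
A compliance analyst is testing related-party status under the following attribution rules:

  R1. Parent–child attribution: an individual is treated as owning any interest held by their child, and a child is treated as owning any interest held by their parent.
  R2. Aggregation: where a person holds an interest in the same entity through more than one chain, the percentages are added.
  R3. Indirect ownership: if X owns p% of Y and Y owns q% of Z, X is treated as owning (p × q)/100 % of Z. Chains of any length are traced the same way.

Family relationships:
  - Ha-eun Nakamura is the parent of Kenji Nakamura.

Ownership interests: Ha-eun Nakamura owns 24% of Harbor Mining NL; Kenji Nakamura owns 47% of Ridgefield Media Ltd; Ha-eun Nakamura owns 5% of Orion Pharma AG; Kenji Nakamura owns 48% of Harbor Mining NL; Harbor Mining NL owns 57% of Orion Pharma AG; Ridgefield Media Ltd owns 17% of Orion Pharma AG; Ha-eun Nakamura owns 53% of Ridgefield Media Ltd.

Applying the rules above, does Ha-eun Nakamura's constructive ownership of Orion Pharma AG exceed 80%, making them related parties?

No

By parent–child attribution (R1), Ha-eun Nakamura is treated as also owning Kenji Nakamura's interest in Harbor Mining NL, giving 24% + 48% = 72%.
By parent–child attribution (R1), Ha-eun Nakamura is treated as also owning Kenji Nakamura's interest in Ridgefield Media Ltd, giving 53% + 47% = 100%.
Chain via Harbor Mining NL (R3): 72% × 57% = 41.04% of Orion Pharma AG.
Chain via Ridgefield Media Ltd (R3): 100% × 17% = 17% of Orion Pharma AG.
Direct interest in Orion Pharma AG: 5%.
Aggregating (R2): 41.04% + 17% + 5% = 63.04%.
63.04% does not exceed the 80% threshold, so Ha-eun is not a related party to Orion Pharma AG.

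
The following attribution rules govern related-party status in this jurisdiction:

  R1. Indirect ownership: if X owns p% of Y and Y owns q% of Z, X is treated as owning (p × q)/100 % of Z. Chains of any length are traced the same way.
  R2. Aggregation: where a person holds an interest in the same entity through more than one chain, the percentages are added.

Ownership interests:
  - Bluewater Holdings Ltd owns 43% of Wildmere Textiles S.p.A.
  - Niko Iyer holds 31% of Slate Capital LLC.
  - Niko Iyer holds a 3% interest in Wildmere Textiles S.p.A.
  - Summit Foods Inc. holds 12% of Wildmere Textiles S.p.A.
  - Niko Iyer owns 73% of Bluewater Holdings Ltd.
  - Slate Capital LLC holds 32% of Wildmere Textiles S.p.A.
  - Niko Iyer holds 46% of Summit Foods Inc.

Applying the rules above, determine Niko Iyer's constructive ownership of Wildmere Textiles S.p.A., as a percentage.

49.83%

Chain via Bluewater Holdings Ltd (R1): 73% × 43% = 31.39% of Wildmere Textiles S.p.A.
Chain via Summit Foods Inc. (R1): 46% × 12% = 5.52% of Wildmere Textiles S.p.A.
Chain via Slate Capital LLC (R1): 31% × 32% = 9.92% of Wildmere Textiles S.p.A.
Direct interest in Wildmere Textiles S.p.A: 3%.
Aggregating (R2): 31.39% + 5.52% + 9.92% + 3% = 49.83%.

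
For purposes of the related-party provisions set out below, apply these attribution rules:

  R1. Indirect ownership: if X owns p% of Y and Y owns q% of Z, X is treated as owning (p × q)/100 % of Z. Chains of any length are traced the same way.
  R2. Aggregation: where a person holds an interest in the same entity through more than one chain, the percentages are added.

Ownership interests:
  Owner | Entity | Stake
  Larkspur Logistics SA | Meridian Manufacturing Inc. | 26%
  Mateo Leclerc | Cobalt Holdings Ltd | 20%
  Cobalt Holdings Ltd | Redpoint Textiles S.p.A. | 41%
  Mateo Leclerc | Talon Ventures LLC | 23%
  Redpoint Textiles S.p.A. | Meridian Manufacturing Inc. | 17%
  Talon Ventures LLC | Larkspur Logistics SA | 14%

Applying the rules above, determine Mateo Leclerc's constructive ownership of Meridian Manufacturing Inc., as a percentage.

Chain via Cobalt Holdings Ltd → Redpoint Textiles S.p.A. (R1): 20% × 41% × 17% = 1.394% of Meridian Manufacturing Inc.
Chain via Talon Ventures LLC → Larkspur Logistics SA (R1): 23% × 14% × 26% = 0.8372% of Meridian Manufacturing Inc.
Aggregating (R2): 1.394% + 0.8372% = 2.2312%.

2.2312%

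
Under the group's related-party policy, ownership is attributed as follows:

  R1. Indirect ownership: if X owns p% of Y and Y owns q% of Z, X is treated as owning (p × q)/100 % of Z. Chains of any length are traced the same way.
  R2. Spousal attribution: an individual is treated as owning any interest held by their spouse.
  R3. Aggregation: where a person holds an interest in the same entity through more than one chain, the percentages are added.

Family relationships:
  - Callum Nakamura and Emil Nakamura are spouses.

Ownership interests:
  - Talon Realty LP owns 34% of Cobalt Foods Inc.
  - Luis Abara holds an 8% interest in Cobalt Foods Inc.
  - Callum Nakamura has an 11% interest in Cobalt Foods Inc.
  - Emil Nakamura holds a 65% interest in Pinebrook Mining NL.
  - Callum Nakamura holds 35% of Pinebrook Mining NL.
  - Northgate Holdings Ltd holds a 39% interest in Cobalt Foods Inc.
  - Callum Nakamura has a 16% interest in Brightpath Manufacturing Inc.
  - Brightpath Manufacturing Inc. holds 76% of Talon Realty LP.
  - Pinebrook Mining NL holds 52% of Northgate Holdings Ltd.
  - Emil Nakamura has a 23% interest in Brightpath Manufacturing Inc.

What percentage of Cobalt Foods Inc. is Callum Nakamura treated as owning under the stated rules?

41.3576%

By spousal attribution (R2), Callum Nakamura is treated as also owning Emil Nakamura's interest in Brightpath Manufacturing Inc, giving 16% + 23% = 39%.
By spousal attribution (R2), Callum Nakamura is treated as also owning Emil Nakamura's interest in Pinebrook Mining NL, giving 35% + 65% = 100%.
Chain via Brightpath Manufacturing Inc. → Talon Realty LP (R1): 39% × 76% × 34% = 10.0776% of Cobalt Foods Inc.
Chain via Pinebrook Mining NL → Northgate Holdings Ltd (R1): 100% × 52% × 39% = 20.28% of Cobalt Foods Inc.
Direct interest in Cobalt Foods Inc: 11%.
Aggregating (R3): 10.0776% + 20.28% + 11% = 41.3576%.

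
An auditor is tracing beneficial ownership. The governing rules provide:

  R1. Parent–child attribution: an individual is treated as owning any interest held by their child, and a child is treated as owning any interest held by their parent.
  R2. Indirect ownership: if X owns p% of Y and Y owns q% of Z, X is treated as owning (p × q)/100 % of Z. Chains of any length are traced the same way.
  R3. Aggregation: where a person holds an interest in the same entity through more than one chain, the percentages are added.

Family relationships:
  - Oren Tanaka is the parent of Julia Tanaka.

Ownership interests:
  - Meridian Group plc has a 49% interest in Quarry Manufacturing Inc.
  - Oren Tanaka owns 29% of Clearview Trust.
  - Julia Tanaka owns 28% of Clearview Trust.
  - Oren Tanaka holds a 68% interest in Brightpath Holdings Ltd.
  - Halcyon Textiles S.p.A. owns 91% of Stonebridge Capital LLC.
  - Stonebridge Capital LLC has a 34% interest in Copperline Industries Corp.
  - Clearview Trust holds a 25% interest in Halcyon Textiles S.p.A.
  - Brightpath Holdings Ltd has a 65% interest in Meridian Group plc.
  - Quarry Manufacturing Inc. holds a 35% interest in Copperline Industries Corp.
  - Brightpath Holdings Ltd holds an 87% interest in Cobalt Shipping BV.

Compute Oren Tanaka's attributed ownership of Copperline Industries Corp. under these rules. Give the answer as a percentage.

By parent–child attribution (R1), Oren Tanaka is treated as also owning Julia Tanaka's interest in Clearview Trust, giving 29% + 28% = 57%.
Chain via Brightpath Holdings Ltd → Meridian Group plc → Quarry Manufacturing Inc. (R2): 68% × 65% × 49% × 35% = 7.5803% of Copperline Industries Corp.
Chain via Clearview Trust → Halcyon Textiles S.p.A. → Stonebridge Capital LLC (R2): 57% × 25% × 91% × 34% = 4.40895% of Copperline Industries Corp.
Aggregating (R3): 7.5803% + 4.40895% = 11.98925%.

11.98925%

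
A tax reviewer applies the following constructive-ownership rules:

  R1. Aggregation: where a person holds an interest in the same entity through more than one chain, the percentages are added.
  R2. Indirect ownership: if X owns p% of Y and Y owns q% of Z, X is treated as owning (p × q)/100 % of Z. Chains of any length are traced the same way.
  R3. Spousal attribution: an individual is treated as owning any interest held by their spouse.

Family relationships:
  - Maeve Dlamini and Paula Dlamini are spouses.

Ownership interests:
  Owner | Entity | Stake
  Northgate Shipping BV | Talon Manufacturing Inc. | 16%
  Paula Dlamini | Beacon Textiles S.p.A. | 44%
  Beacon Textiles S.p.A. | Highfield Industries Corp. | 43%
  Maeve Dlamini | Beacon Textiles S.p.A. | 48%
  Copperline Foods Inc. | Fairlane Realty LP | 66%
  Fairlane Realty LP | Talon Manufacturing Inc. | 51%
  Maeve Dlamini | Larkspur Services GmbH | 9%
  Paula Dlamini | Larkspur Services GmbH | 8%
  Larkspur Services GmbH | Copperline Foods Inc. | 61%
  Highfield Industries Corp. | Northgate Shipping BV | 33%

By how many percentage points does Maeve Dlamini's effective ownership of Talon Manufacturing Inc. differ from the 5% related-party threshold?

0.57931

By spousal attribution (R3), Maeve Dlamini is treated as also owning Paula Dlamini's interest in Beacon Textiles S.p.A, giving 48% + 44% = 92%.
By spousal attribution (R3), Maeve Dlamini is treated as also owning Paula Dlamini's interest in Larkspur Services GmbH, giving 9% + 8% = 17%.
Chain via Beacon Textiles S.p.A. → Highfield Industries Corp. → Northgate Shipping BV (R2): 92% × 43% × 33% × 16% = 2.088768% of Talon Manufacturing Inc.
Chain via Larkspur Services GmbH → Copperline Foods Inc. → Fairlane Realty LP (R2): 17% × 61% × 66% × 51% = 3.490542% of Talon Manufacturing Inc.
Aggregating (R1): 2.088768% + 3.490542% = 5.57931%.
5.57931% exceeds the 5% threshold by 0.57931 percentage points.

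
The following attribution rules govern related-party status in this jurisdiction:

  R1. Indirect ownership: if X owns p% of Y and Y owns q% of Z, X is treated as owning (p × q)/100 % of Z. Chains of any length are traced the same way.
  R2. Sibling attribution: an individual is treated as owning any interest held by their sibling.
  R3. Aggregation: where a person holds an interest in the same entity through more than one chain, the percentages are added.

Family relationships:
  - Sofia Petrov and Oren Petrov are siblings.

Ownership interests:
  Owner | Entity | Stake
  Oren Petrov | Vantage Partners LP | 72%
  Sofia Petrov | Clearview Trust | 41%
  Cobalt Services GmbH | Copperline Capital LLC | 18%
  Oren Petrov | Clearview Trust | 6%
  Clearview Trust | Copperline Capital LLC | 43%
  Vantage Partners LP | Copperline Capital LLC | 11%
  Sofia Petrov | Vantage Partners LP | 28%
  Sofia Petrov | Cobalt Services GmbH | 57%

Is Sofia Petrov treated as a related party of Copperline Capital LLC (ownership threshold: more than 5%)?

By sibling attribution (R2), Sofia Petrov is treated as also owning Oren Petrov's interest in Clearview Trust, giving 41% + 6% = 47%.
By sibling attribution (R2), Sofia Petrov is treated as also owning Oren Petrov's interest in Vantage Partners LP, giving 28% + 72% = 100%.
Chain via Cobalt Services GmbH (R1): 57% × 18% = 10.26% of Copperline Capital LLC.
Chain via Clearview Trust (R1): 47% × 43% = 20.21% of Copperline Capital LLC.
Chain via Vantage Partners LP (R1): 100% × 11% = 11% of Copperline Capital LLC.
Aggregating (R3): 10.26% + 20.21% + 11% = 41.47%.
41.47% exceeds the 5% threshold, so Sofia is a related party to Copperline Capital LLC.

Yes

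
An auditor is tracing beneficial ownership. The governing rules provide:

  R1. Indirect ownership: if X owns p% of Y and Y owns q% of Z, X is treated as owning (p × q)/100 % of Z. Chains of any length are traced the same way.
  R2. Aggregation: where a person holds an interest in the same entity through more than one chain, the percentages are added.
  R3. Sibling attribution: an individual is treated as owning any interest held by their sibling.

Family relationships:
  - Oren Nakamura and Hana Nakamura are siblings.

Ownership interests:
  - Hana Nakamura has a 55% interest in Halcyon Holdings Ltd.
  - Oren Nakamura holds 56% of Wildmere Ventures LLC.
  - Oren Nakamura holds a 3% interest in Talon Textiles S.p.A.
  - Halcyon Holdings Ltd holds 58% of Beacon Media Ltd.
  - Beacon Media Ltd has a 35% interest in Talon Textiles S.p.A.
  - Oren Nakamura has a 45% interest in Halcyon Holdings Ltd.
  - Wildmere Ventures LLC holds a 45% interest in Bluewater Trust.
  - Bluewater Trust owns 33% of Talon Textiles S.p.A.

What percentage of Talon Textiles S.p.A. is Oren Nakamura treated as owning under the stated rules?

31.616%

By sibling attribution (R3), Oren Nakamura is treated as also owning Hana Nakamura's interest in Halcyon Holdings Ltd, giving 45% + 55% = 100%.
Chain via Wildmere Ventures LLC → Bluewater Trust (R1): 56% × 45% × 33% = 8.316% of Talon Textiles S.p.A.
Chain via Halcyon Holdings Ltd → Beacon Media Ltd (R1): 100% × 58% × 35% = 20.3% of Talon Textiles S.p.A.
Direct interest in Talon Textiles S.p.A: 3%.
Aggregating (R2): 8.316% + 20.3% + 3% = 31.616%.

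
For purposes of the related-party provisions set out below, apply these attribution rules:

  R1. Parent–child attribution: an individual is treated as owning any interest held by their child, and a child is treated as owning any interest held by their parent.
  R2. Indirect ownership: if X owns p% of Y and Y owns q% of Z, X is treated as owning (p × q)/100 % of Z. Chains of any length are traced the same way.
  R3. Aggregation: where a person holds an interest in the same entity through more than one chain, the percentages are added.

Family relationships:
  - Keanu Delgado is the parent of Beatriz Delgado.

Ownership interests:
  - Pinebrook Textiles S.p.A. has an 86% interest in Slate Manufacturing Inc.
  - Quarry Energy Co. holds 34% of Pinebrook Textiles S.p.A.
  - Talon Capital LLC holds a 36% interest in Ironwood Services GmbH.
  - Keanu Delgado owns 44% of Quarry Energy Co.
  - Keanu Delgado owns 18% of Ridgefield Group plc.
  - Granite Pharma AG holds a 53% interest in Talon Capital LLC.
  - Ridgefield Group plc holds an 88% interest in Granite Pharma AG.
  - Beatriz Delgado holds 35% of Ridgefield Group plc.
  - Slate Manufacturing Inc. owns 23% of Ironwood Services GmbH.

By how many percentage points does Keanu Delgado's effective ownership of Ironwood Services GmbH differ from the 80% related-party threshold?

By parent–child attribution (R1), Keanu Delgado is treated as also owning Beatriz Delgado's interest in Ridgefield Group plc, giving 18% + 35% = 53%.
Chain via Ridgefield Group plc → Granite Pharma AG → Talon Capital LLC (R2): 53% × 88% × 53% × 36% = 8.898912% of Ironwood Services GmbH.
Chain via Quarry Energy Co. → Pinebrook Textiles S.p.A. → Slate Manufacturing Inc. (R2): 44% × 34% × 86% × 23% = 2.959088% of Ironwood Services GmbH.
Aggregating (R3): 8.898912% + 2.959088% = 11.858%.
11.858% falls short of the 80% threshold by 68.142 percentage points.

68.142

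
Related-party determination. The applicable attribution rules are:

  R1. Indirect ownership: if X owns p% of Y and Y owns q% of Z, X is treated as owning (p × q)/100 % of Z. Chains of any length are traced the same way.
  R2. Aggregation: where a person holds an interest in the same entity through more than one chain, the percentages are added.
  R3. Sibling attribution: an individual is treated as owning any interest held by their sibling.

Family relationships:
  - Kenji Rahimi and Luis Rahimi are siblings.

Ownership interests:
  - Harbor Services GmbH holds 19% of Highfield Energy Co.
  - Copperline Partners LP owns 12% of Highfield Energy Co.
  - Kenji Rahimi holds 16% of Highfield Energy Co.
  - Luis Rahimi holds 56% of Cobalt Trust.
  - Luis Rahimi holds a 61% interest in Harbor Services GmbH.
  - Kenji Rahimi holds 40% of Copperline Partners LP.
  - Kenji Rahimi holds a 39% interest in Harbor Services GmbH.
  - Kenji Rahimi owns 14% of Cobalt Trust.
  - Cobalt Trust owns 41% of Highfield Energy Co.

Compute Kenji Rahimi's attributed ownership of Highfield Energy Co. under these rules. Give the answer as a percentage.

By sibling attribution (R3), Kenji Rahimi is treated as also owning Luis Rahimi's interest in Cobalt Trust, giving 14% + 56% = 70%.
By sibling attribution (R3), Kenji Rahimi is treated as also owning Luis Rahimi's interest in Harbor Services GmbH, giving 39% + 61% = 100%.
Chain via Cobalt Trust (R1): 70% × 41% = 28.7% of Highfield Energy Co.
Chain via Copperline Partners LP (R1): 40% × 12% = 4.8% of Highfield Energy Co.
Chain via Harbor Services GmbH (R1): 100% × 19% = 19% of Highfield Energy Co.
Direct interest in Highfield Energy Co: 16%.
Aggregating (R2): 28.7% + 4.8% + 19% + 16% = 68.5%.

68.5%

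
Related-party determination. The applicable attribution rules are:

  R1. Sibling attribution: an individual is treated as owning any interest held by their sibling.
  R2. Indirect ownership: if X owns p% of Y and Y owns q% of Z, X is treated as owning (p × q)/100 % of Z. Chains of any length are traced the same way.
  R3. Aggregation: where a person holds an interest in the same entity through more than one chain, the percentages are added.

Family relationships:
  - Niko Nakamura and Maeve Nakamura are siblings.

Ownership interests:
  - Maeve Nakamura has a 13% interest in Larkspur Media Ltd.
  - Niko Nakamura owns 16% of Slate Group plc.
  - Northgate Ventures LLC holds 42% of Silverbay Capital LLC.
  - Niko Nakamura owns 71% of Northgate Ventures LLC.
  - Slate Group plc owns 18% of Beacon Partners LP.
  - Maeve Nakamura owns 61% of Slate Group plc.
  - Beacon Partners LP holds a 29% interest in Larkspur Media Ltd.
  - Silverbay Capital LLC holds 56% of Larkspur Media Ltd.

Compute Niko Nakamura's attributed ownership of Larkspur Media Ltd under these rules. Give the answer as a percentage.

33.7186%

By sibling attribution (R1), Niko Nakamura is treated as also owning Maeve Nakamura's interest in Slate Group plc, giving 16% + 61% = 77%.
By sibling attribution (R1), Niko Nakamura is treated as owning Maeve Nakamura's 13% interest in Larkspur Media Ltd.
Chain via Slate Group plc → Beacon Partners LP (R2): 77% × 18% × 29% = 4.0194% of Larkspur Media Ltd.
Chain via Northgate Ventures LLC → Silverbay Capital LLC (R2): 71% × 42% × 56% = 16.6992% of Larkspur Media Ltd.
Direct interest in Larkspur Media Ltd: 13%.
Aggregating (R3): 4.0194% + 16.6992% + 13% = 33.7186%.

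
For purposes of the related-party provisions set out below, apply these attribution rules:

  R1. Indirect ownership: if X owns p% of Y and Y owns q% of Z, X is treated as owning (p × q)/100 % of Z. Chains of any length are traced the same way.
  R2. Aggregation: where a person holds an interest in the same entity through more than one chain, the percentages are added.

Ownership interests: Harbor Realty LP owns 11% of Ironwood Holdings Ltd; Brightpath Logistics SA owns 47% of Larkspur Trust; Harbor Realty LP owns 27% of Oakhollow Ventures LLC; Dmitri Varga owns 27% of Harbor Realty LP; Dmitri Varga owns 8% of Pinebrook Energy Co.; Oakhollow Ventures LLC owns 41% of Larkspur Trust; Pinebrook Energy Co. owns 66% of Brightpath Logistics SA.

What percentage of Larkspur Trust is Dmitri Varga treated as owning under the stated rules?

Chain via Pinebrook Energy Co. → Brightpath Logistics SA (R1): 8% × 66% × 47% = 2.4816% of Larkspur Trust.
Chain via Harbor Realty LP → Oakhollow Ventures LLC (R1): 27% × 27% × 41% = 2.9889% of Larkspur Trust.
Aggregating (R2): 2.4816% + 2.9889% = 5.4705%.

5.4705%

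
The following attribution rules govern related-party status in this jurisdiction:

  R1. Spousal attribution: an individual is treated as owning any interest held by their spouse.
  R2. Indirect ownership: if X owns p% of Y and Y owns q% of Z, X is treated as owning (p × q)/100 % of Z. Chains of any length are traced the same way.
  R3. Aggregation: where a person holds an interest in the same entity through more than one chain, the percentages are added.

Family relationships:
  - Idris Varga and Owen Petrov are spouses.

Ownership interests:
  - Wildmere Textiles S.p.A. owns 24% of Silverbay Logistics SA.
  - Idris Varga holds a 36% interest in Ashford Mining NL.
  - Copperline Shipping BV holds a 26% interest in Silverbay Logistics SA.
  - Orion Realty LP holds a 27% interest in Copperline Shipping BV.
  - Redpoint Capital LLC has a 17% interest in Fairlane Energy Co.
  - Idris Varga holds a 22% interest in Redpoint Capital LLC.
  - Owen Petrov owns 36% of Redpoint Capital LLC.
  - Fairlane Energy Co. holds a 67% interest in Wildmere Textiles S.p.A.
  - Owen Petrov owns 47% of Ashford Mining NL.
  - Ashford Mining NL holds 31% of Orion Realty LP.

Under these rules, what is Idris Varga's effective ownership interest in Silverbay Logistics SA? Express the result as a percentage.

By spousal attribution (R1), Idris Varga is treated as also owning Owen Petrov's interest in Ashford Mining NL, giving 36% + 47% = 83%.
By spousal attribution (R1), Idris Varga is treated as also owning Owen Petrov's interest in Redpoint Capital LLC, giving 22% + 36% = 58%.
Chain via Ashford Mining NL → Orion Realty LP → Copperline Shipping BV (R2): 83% × 31% × 27% × 26% = 1.806246% of Silverbay Logistics SA.
Chain via Redpoint Capital LLC → Fairlane Energy Co. → Wildmere Textiles S.p.A. (R2): 58% × 17% × 67% × 24% = 1.585488% of Silverbay Logistics SA.
Aggregating (R3): 1.806246% + 1.585488% = 3.391734%.

3.391734%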